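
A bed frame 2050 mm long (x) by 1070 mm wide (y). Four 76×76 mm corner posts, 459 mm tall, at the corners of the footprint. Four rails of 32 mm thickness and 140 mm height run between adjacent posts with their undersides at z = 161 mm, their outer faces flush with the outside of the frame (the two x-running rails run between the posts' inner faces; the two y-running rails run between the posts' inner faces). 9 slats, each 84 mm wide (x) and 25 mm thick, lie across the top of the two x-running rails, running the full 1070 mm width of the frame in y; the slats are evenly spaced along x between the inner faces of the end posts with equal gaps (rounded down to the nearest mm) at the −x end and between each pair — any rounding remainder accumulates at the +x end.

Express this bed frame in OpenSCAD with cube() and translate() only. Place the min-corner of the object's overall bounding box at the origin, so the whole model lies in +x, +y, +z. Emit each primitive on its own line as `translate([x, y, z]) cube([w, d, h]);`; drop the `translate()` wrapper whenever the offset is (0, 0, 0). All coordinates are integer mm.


cube([76, 76, 459]);
translate([0, 994, 0]) cube([76, 76, 459]);
translate([1974, 0, 0]) cube([76, 76, 459]);
translate([1974, 994, 0]) cube([76, 76, 459]);
translate([76, 0, 161]) cube([1898, 32, 140]);
translate([76, 1038, 161]) cube([1898, 32, 140]);
translate([0, 76, 161]) cube([32, 918, 140]);
translate([2018, 76, 161]) cube([32, 918, 140]);
translate([190, 0, 301]) cube([84, 1070, 25]);
translate([388, 0, 301]) cube([84, 1070, 25]);
translate([586, 0, 301]) cube([84, 1070, 25]);
translate([784, 0, 301]) cube([84, 1070, 25]);
translate([982, 0, 301]) cube([84, 1070, 25]);
translate([1180, 0, 301]) cube([84, 1070, 25]);
translate([1378, 0, 301]) cube([84, 1070, 25]);
translate([1576, 0, 301]) cube([84, 1070, 25]);
translate([1774, 0, 301]) cube([84, 1070, 25]);


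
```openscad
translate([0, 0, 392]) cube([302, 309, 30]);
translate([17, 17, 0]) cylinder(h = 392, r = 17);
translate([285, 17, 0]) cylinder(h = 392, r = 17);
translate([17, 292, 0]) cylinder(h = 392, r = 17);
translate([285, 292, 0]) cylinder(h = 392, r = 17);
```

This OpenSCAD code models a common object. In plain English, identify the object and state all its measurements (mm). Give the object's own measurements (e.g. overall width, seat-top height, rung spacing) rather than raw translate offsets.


A simple wooden stool: a rectangular seat 302 mm (x) by 309 mm (y), 30 mm thick, top face at z = 422 mm, on four round legs, each 34 mm in diameter. The legs rest on z = 0, each leg's axis is inset half a diameter from the nearest pair of seat edges (so the leg's bounding box is flush with the corner).


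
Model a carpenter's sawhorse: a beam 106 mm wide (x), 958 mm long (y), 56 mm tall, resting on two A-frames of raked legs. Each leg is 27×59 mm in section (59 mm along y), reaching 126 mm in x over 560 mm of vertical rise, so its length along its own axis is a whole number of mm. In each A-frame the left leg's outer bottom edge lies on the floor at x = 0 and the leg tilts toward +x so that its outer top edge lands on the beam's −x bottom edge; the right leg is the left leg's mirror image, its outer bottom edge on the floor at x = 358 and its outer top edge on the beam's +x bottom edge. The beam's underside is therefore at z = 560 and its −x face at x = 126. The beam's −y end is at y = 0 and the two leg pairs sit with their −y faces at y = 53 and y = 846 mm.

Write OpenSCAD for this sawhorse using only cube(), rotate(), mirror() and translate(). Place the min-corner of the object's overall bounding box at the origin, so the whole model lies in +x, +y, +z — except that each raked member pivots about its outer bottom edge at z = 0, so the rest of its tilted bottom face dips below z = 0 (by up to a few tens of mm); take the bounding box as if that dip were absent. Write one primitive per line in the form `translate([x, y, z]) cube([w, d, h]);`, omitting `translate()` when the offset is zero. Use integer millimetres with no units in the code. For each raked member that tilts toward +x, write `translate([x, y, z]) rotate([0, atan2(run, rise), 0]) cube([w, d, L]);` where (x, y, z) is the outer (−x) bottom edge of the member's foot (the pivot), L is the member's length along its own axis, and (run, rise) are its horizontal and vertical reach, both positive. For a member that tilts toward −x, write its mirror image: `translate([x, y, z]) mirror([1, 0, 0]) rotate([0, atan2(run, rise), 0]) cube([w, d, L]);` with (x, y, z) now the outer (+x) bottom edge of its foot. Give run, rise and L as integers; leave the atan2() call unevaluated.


translate([126, 0, 560]) cube([106, 958, 56]);
translate([0, 53, 0]) rotate([0, atan2(126, 560), 0]) cube([27, 59, 574]);
translate([358, 53, 0]) mirror([1, 0, 0]) rotate([0, atan2(126, 560), 0]) cube([27, 59, 574]);
translate([0, 846, 0]) rotate([0, atan2(126, 560), 0]) cube([27, 59, 574]);
translate([358, 846, 0]) mirror([1, 0, 0]) rotate([0, atan2(126, 560), 0]) cube([27, 59, 574]);


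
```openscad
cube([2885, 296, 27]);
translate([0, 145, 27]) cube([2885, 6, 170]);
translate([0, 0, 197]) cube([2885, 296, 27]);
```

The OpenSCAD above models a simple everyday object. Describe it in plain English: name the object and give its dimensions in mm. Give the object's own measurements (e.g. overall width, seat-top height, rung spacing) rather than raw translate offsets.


An I-beam lying along x, 2885 mm long. Overall section height 224 mm. Two flanges 296 mm wide (y) and 27 mm thick, one on the floor and one at the top; a web 6 mm thick runs between them, centred on the flange width.


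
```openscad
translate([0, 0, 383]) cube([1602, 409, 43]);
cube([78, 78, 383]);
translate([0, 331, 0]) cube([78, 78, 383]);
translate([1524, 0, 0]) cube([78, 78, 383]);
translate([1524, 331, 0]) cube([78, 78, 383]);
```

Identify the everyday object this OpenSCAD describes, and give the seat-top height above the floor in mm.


A bench. The seat-top height is 426 mm.

A long slab on four corner posts — a bench. The slab sits at z = 383 with thickness 43, so the top is 383 + 43 = 426 mm.


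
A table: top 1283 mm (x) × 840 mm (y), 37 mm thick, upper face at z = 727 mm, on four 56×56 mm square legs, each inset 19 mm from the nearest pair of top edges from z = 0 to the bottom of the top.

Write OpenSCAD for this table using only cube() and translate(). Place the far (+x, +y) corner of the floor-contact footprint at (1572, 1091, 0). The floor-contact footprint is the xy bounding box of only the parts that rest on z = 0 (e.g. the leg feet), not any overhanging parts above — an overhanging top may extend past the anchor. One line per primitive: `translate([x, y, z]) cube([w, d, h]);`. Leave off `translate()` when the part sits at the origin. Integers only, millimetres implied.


translate([308, 270, 690]) cube([1283, 840, 37]);
translate([327, 289, 0]) cube([56, 56, 690]);
translate([1516, 289, 0]) cube([56, 56, 690]);
translate([327, 1035, 0]) cube([56, 56, 690]);
translate([1516, 1035, 0]) cube([56, 56, 690]);


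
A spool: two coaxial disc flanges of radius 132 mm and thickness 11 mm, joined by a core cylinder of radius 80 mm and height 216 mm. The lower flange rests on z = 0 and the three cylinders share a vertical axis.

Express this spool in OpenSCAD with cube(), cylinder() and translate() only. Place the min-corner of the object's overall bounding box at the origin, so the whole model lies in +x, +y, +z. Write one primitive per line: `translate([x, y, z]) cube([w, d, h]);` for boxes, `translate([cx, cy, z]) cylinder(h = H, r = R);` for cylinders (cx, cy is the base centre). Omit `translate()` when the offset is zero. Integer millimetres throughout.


translate([132, 132, 0]) cylinder(h = 11, r = 132);
translate([132, 132, 11]) cylinder(h = 216, r = 80);
translate([132, 132, 227]) cylinder(h = 11, r = 132);


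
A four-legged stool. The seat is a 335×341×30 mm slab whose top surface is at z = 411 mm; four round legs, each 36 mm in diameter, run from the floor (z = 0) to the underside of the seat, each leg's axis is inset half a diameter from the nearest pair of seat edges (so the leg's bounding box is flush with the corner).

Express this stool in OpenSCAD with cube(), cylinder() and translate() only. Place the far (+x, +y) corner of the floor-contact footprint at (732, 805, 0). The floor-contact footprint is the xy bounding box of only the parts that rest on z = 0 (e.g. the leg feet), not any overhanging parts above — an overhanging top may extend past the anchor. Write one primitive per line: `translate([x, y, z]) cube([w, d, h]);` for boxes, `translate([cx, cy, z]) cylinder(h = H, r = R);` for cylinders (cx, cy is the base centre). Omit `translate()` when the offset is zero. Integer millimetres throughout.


translate([397, 464, 381]) cube([335, 341, 30]);
translate([415, 482, 0]) cylinder(h = 381, r = 18);
translate([714, 482, 0]) cylinder(h = 381, r = 18);
translate([415, 787, 0]) cylinder(h = 381, r = 18);
translate([714, 787, 0]) cylinder(h = 381, r = 18);


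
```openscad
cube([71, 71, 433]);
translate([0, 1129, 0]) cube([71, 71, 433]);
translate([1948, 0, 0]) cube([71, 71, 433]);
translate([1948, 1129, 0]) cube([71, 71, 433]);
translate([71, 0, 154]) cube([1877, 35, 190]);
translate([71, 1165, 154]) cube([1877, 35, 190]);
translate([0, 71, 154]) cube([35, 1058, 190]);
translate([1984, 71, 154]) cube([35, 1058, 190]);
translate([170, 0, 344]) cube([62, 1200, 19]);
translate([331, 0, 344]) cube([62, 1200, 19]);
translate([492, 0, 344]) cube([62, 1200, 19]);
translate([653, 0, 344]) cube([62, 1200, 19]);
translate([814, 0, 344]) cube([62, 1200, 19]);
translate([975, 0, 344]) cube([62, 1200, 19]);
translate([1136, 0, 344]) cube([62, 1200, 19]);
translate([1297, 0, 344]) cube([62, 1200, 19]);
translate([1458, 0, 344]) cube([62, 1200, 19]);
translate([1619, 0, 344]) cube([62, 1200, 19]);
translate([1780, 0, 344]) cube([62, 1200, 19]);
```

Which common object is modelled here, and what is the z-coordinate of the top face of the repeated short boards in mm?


A bed frame. The slat-top height is 363 mm.

Four posts, four rails, and a row of slats — a bed frame. Slats sit on the rails at z = 154 + 190 = 344; with slat thickness 19, the top is 363 mm.


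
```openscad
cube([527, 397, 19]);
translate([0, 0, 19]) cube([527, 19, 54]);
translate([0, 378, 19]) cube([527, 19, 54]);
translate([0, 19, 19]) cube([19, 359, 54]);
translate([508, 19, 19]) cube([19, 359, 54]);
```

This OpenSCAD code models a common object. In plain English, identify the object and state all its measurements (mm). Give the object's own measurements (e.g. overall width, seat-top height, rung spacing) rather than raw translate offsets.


An open-topped rectangular box: outside dimensions 527×397×73 mm, with a uniform wall and base thickness of 19 mm. The base is a full 527×397 slab on the floor; four walls sit on top of the base. The front and back walls (the −y and +y sides) span the full width; the two side walls fit between them.


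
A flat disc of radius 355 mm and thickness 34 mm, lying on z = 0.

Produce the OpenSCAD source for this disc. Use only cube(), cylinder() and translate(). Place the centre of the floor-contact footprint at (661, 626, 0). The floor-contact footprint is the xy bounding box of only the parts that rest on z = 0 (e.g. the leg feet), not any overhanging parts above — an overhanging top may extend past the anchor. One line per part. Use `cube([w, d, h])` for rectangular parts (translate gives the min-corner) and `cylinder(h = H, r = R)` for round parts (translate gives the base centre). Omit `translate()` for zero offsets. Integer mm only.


translate([661, 626, 0]) cylinder(h = 34, r = 355);


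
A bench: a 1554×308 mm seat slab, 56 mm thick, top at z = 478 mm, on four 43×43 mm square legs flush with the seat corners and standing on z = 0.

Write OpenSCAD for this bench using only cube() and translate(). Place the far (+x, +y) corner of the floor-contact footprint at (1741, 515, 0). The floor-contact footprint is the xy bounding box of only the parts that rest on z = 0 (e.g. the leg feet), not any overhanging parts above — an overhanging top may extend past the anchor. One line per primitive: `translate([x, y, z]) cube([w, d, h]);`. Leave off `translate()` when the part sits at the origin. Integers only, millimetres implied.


translate([187, 207, 422]) cube([1554, 308, 56]);
translate([187, 207, 0]) cube([43, 43, 422]);
translate([187, 472, 0]) cube([43, 43, 422]);
translate([1698, 207, 0]) cube([43, 43, 422]);
translate([1698, 472, 0]) cube([43, 43, 422]);


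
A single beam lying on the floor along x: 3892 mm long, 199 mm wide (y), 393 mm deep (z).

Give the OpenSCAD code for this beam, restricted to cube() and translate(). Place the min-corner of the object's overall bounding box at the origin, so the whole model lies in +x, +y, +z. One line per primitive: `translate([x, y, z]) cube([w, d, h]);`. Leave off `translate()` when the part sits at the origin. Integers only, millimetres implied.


cube([3892, 199, 393]);


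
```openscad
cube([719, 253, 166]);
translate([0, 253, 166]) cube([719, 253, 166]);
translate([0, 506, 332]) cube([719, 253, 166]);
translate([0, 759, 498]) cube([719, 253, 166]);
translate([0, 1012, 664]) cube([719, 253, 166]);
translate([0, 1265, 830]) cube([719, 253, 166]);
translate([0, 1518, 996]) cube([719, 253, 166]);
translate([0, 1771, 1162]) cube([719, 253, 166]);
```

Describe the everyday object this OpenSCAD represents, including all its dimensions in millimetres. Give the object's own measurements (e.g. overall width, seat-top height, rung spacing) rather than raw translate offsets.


A straight staircase of 8 solid steps. Each step is 719 mm wide (x), 253 mm deep (y, the going) and 166 mm tall (the rise). The first step rests on the floor; each subsequent step sits one going further in +y and one rise higher in +z, directly behind and above the previous step with no overlap.


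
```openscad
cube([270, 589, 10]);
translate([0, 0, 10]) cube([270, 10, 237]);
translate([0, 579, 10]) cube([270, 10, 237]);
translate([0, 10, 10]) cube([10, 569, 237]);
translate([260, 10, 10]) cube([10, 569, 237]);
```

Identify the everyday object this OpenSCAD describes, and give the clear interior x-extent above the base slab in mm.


An open box. The internal width is 250 mm.

A 270×589 base slab with four walls standing on it — an open box. The base is 270 mm wide and the walls are 10 mm thick, so the internal width is 270 − 2 × 10 = 250 mm.


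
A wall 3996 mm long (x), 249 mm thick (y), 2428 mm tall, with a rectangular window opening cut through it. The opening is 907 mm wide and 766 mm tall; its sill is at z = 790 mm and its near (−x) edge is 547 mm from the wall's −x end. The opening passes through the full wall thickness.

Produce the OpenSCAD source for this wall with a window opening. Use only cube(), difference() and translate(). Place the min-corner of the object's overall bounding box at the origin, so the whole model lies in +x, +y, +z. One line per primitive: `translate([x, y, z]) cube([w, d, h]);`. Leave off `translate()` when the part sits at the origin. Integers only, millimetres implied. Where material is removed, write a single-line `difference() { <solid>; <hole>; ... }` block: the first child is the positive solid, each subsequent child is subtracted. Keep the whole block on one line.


difference() { cube([3996, 249, 2428]); translate([547, 0, 790]) cube([907, 249, 766]); }


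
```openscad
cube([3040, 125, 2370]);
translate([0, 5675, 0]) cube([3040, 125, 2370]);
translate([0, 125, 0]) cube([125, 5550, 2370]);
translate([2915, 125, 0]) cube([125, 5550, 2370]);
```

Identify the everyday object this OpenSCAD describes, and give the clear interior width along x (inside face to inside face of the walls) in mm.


A house (or room) frame. The interior width is 2790 mm.

Four 2370 mm walls enclosing a rectangle with no floor or roof — a room or house frame. Outside width is 3040 mm and wall thickness is 125 mm, so the interior width is 3040 − 2 × 125 = 2790 mm.


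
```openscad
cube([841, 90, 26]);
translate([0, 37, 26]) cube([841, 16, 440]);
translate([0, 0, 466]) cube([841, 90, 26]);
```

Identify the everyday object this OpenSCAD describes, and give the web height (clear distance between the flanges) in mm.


An I-beam. The web height is 440 mm.

Two wide flanges with a thin centred web — an I-beam. Overall 492 mm minus two 26 mm flanges gives a web of 492 − 2·26 = 440 mm.


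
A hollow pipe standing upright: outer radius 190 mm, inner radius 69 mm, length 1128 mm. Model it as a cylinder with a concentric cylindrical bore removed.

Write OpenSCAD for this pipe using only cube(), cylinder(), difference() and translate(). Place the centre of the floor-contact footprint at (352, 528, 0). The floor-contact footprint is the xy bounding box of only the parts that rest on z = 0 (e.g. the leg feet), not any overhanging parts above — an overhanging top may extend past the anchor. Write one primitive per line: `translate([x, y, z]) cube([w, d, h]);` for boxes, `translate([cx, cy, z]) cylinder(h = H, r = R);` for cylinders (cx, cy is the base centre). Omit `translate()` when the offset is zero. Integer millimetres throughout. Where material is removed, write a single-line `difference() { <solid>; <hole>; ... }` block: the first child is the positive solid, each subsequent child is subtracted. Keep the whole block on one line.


difference() { translate([352, 528, 0]) cylinder(h = 1128, r = 190); translate([352, 528, 0]) cylinder(h = 1128, r = 69); }


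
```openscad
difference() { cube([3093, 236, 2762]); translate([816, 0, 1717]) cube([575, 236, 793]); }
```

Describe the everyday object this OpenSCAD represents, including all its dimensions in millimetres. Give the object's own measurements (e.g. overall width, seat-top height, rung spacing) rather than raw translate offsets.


A wall 3093 mm long (x), 236 mm thick (y), 2762 mm tall, with a rectangular window opening cut through it. The opening is 575 mm wide and 793 mm tall; its sill is at z = 1717 mm and its near (−x) edge is 816 mm from the wall's −x end. The opening passes through the full wall thickness.


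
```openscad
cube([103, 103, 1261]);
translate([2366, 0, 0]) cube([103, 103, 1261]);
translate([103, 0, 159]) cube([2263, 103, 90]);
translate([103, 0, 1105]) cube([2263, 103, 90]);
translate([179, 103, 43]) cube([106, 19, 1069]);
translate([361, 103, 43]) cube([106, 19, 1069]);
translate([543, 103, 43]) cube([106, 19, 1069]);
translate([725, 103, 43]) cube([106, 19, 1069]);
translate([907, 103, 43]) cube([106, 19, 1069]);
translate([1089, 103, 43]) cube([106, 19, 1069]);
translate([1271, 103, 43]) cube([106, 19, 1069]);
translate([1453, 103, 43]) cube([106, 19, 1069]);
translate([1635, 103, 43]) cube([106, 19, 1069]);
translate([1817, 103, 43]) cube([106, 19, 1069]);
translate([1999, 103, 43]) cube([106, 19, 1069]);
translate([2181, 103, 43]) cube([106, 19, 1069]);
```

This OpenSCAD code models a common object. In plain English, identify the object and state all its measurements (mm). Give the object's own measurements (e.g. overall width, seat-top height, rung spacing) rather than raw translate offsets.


A fence section. Two 103×103 mm posts, 1261 mm tall, stand on the floor with a clear span of 2263 mm between their inner faces. Two horizontal rails of 103×90 mm section span the gap between the posts with their undersides at z = 159 mm and z = 1105 mm, flush with the posts' −y face. 12 pickets, each 106 mm wide, 19 mm thick and 1069 mm tall, are fixed to the +y face of the rails with their bottoms at z = 43 mm, spaced across the span with a 76 mm gap after the −x post and between neighbouring pickets, with 79 mm left before the +x post.


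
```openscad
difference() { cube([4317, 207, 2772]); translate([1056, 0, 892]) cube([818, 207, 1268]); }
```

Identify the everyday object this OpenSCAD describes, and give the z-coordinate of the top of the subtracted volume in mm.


A wall with a window opening. The window head height is 2160 mm.

A wall with a rectangular opening subtracted — a window. Sill at z = 892, opening 1268 mm tall, so the head is at 892 + 1268 = 2160 mm.


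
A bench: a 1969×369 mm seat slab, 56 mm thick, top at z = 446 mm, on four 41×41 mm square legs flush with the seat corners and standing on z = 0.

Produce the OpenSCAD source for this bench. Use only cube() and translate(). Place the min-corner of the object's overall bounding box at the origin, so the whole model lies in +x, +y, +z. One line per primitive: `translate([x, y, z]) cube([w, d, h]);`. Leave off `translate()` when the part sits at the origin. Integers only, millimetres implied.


translate([0, 0, 390]) cube([1969, 369, 56]);
cube([41, 41, 390]);
translate([0, 328, 0]) cube([41, 41, 390]);
translate([1928, 0, 0]) cube([41, 41, 390]);
translate([1928, 328, 0]) cube([41, 41, 390]);


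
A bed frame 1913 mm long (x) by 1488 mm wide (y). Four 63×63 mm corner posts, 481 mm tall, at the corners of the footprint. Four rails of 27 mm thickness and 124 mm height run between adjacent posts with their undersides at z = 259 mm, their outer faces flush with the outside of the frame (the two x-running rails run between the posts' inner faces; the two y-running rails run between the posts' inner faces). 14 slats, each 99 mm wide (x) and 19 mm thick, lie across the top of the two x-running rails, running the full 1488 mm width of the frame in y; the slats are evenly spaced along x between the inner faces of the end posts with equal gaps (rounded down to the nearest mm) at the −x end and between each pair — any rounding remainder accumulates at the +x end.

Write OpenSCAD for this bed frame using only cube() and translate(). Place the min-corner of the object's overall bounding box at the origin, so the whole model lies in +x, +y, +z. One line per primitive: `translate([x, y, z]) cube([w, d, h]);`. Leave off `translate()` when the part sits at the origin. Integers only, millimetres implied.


cube([63, 63, 481]);
translate([0, 1425, 0]) cube([63, 63, 481]);
translate([1850, 0, 0]) cube([63, 63, 481]);
translate([1850, 1425, 0]) cube([63, 63, 481]);
translate([63, 0, 259]) cube([1787, 27, 124]);
translate([63, 1461, 259]) cube([1787, 27, 124]);
translate([0, 63, 259]) cube([27, 1362, 124]);
translate([1886, 63, 259]) cube([27, 1362, 124]);
translate([89, 0, 383]) cube([99, 1488, 19]);
translate([214, 0, 383]) cube([99, 1488, 19]);
translate([339, 0, 383]) cube([99, 1488, 19]);
translate([464, 0, 383]) cube([99, 1488, 19]);
translate([589, 0, 383]) cube([99, 1488, 19]);
translate([714, 0, 383]) cube([99, 1488, 19]);
translate([839, 0, 383]) cube([99, 1488, 19]);
translate([964, 0, 383]) cube([99, 1488, 19]);
translate([1089, 0, 383]) cube([99, 1488, 19]);
translate([1214, 0, 383]) cube([99, 1488, 19]);
translate([1339, 0, 383]) cube([99, 1488, 19]);
translate([1464, 0, 383]) cube([99, 1488, 19]);
translate([1589, 0, 383]) cube([99, 1488, 19]);
translate([1714, 0, 383]) cube([99, 1488, 19]);


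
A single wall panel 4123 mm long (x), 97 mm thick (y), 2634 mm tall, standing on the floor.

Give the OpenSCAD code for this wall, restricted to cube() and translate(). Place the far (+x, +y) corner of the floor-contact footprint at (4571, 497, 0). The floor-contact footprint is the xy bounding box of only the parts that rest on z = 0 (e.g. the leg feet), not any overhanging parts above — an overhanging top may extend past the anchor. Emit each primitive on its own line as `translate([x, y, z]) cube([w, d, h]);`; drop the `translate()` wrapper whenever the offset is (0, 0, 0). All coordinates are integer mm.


translate([448, 400, 0]) cube([4123, 97, 2634]);


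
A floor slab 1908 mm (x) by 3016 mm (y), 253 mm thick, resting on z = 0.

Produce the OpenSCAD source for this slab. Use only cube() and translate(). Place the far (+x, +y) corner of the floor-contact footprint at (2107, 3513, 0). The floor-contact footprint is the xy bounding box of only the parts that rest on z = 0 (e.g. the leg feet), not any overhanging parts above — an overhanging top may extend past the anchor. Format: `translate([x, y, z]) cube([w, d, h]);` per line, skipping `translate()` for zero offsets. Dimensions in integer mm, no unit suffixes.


translate([199, 497, 0]) cube([1908, 3016, 253]);


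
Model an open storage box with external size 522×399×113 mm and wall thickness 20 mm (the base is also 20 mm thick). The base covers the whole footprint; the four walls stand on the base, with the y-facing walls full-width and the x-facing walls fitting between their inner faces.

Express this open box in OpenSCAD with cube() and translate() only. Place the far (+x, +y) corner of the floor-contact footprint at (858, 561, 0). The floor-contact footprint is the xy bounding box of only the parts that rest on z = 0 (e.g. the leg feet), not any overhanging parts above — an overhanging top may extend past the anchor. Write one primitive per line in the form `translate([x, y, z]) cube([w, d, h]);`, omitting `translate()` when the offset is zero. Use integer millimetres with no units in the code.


translate([336, 162, 0]) cube([522, 399, 20]);
translate([336, 162, 20]) cube([522, 20, 93]);
translate([336, 541, 20]) cube([522, 20, 93]);
translate([336, 182, 20]) cube([20, 359, 93]);
translate([838, 182, 20]) cube([20, 359, 93]);


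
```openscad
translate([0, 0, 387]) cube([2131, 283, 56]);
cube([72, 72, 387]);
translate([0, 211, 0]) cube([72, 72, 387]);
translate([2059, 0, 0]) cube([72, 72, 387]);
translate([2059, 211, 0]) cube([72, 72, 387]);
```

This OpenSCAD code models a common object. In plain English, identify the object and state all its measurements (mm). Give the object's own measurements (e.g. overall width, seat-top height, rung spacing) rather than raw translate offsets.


A long wooden bench with a 2131 mm (x) × 283 mm (y) seat, 56 mm thick, its top surface 443 mm above the floor. Four 72 mm square legs at the seat corners, flush with the edges, run from z = 0 to the seat underside.


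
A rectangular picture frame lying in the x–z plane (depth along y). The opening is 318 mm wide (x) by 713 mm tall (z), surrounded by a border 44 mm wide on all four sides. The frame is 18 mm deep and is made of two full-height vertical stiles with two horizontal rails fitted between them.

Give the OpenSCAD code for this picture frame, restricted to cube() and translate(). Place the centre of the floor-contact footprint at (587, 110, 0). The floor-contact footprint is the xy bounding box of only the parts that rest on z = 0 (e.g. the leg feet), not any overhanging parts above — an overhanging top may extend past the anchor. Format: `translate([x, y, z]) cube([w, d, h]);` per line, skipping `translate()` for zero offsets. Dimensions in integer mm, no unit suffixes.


translate([384, 101, 0]) cube([44, 18, 801]);
translate([746, 101, 0]) cube([44, 18, 801]);
translate([428, 101, 0]) cube([318, 18, 44]);
translate([428, 101, 757]) cube([318, 18, 44]);


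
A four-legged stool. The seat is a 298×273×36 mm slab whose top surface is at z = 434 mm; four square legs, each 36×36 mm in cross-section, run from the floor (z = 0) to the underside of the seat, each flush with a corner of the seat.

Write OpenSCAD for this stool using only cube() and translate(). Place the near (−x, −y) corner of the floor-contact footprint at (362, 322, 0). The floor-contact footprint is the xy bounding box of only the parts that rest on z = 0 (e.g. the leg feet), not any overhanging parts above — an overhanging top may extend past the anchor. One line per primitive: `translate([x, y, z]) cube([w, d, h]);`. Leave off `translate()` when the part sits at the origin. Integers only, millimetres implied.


translate([362, 322, 398]) cube([298, 273, 36]);
translate([362, 322, 0]) cube([36, 36, 398]);
translate([624, 322, 0]) cube([36, 36, 398]);
translate([362, 559, 0]) cube([36, 36, 398]);
translate([624, 559, 0]) cube([36, 36, 398]);


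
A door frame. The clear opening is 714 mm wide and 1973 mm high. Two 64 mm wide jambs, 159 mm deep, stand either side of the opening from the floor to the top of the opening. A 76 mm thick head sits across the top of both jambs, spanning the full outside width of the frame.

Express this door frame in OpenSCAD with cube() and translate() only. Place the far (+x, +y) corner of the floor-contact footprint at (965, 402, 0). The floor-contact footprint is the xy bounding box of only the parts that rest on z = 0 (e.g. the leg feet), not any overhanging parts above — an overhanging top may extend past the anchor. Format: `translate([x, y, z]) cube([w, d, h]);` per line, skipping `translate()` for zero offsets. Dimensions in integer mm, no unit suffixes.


translate([123, 243, 0]) cube([64, 159, 1973]);
translate([901, 243, 0]) cube([64, 159, 1973]);
translate([123, 243, 1973]) cube([842, 159, 76]);


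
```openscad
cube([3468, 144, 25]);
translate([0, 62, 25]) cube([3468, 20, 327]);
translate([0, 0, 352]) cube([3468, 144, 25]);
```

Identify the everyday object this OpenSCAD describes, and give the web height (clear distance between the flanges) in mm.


An I-beam. The web height is 327 mm.

Two wide flanges with a thin centred web — an I-beam. Overall 377 mm minus two 25 mm flanges gives a web of 377 − 2·25 = 327 mm.


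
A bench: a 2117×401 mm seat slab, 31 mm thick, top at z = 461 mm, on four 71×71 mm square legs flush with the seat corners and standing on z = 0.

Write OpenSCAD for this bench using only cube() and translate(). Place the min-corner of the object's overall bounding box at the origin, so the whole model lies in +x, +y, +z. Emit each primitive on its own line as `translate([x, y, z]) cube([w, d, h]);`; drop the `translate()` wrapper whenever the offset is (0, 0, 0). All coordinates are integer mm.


// leg_h = 461 − 31 = 430
translate([0, 0, 430]) cube([2117, 401, 31]);
cube([71, 71, 430]);
translate([0, 330, 0]) cube([71, 71, 430]);
translate([2046, 0, 0]) cube([71, 71, 430]);
translate([2046, 330, 0]) cube([71, 71, 430]);


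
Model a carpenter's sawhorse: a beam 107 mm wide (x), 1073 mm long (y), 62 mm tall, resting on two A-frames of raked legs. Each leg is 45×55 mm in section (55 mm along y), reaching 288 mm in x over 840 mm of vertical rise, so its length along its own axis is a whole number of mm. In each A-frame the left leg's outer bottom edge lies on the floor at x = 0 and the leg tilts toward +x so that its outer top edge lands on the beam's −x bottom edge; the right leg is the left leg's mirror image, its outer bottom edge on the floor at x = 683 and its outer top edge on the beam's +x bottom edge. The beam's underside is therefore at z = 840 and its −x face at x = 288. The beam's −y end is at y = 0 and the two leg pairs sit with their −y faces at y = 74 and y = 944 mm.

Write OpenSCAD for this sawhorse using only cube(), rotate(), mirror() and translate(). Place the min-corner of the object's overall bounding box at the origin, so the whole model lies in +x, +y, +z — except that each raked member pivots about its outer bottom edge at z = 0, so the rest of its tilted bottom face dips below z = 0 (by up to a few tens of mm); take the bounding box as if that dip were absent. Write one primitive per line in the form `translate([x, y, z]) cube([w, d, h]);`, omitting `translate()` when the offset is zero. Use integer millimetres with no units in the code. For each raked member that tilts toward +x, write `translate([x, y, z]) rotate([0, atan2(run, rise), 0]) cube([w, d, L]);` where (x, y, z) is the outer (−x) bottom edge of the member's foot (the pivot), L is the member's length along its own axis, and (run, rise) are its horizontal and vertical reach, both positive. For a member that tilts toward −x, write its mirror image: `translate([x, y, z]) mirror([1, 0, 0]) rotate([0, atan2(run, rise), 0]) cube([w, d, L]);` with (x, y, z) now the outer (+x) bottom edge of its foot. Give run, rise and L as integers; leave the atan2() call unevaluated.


translate([288, 0, 840]) cube([107, 1073, 62]);
translate([0, 74, 0]) rotate([0, atan2(288, 840), 0]) cube([45, 55, 888]);
translate([683, 74, 0]) mirror([1, 0, 0]) rotate([0, atan2(288, 840), 0]) cube([45, 55, 888]);
translate([0, 944, 0]) rotate([0, atan2(288, 840), 0]) cube([45, 55, 888]);
translate([683, 944, 0]) mirror([1, 0, 0]) rotate([0, atan2(288, 840), 0]) cube([45, 55, 888]);


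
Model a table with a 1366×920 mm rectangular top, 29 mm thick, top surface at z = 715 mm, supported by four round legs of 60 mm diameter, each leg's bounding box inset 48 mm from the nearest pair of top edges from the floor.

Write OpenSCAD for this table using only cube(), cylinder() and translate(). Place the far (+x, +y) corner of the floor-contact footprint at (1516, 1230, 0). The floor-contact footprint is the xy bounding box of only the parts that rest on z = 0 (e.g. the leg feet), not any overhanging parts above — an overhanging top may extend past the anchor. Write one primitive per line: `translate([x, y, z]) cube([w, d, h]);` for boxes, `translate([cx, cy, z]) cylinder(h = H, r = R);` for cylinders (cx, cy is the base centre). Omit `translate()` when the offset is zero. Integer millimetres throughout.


translate([198, 358, 686]) cube([1366, 920, 29]);
translate([276, 436, 0]) cylinder(h = 686, r = 30);
translate([1486, 436, 0]) cylinder(h = 686, r = 30);
translate([276, 1200, 0]) cylinder(h = 686, r = 30);
translate([1486, 1200, 0]) cylinder(h = 686, r = 30);


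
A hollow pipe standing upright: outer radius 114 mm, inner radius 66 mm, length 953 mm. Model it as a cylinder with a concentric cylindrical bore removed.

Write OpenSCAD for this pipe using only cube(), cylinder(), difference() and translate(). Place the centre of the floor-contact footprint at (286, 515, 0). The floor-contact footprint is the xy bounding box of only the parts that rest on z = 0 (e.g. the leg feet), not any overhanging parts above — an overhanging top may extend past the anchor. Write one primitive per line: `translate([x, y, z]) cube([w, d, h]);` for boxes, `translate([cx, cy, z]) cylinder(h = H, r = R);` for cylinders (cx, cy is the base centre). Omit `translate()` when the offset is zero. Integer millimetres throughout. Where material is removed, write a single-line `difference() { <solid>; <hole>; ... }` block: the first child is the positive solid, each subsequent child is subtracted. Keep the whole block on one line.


difference() { translate([286, 515, 0]) cylinder(h = 953, r = 114); translate([286, 515, 0]) cylinder(h = 953, r = 66); }


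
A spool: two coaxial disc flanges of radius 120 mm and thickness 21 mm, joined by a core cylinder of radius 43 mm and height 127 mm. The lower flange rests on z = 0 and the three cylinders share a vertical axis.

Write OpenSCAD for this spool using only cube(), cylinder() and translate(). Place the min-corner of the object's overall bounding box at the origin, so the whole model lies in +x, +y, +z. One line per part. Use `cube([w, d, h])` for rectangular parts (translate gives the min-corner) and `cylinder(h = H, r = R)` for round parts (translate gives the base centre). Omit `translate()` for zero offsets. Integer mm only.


translate([120, 120, 0]) cylinder(h = 21, r = 120);
translate([120, 120, 21]) cylinder(h = 127, r = 43);
translate([120, 120, 148]) cylinder(h = 21, r = 120);


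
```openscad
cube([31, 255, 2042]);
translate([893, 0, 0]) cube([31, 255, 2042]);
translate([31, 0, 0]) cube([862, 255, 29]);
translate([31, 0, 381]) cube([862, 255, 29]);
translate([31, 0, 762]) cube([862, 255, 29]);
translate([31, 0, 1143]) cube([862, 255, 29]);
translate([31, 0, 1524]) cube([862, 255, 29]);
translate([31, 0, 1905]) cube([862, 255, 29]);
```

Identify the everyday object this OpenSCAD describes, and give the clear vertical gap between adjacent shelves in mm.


A bookshelf. The clear shelf gap is 352 mm.

Two tall side panels with 6 horizontal boards between them — a bookshelf. The first two shelf undersides are at z = 0 and z = 381; with shelf thickness 29, the clear gap is 381 − 0 − 29 = 352 mm.


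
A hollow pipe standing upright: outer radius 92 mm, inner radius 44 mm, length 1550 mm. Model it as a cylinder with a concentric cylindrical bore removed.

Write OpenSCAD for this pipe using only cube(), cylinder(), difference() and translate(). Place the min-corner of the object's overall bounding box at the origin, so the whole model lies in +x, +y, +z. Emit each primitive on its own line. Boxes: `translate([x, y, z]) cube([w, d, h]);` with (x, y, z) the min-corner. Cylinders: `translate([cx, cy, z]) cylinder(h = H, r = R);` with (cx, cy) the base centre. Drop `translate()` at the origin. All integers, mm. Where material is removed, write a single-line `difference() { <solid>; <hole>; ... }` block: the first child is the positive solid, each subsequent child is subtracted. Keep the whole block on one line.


difference() { translate([92, 92, 0]) cylinder(h = 1550, r = 92); translate([92, 92, 0]) cylinder(h = 1550, r = 44); }


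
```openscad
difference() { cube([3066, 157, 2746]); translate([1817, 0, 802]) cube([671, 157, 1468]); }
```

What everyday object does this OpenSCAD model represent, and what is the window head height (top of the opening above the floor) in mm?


A wall with a window opening. The window head height is 2270 mm.

A wall with a rectangular opening subtracted — a window. Sill at z = 802, opening 1468 mm tall, so the head is at 802 + 1468 = 2270 mm.


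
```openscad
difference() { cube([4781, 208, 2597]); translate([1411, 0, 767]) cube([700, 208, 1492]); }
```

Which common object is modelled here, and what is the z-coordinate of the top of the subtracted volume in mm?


A wall with a window opening. The window head height is 2259 mm.

A wall with a rectangular opening subtracted — a window. Sill at z = 767, opening 1492 mm tall, so the head is at 767 + 1492 = 2259 mm.


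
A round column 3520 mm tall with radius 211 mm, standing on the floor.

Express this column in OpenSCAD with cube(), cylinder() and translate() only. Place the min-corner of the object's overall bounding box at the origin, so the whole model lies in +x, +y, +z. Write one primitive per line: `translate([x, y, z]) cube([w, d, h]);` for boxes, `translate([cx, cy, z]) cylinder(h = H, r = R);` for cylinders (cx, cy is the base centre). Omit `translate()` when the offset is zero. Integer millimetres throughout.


translate([211, 211, 0]) cylinder(h = 3520, r = 211);


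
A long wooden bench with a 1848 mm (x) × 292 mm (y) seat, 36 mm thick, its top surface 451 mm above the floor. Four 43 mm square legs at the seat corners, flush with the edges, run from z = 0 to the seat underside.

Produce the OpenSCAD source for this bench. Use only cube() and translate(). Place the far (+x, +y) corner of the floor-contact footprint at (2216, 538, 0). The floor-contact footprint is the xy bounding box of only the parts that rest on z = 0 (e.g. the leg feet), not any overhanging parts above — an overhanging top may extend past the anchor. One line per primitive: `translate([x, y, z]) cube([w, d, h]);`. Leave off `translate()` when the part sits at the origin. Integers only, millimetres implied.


translate([368, 246, 415]) cube([1848, 292, 36]);
translate([368, 246, 0]) cube([43, 43, 415]);
translate([368, 495, 0]) cube([43, 43, 415]);
translate([2173, 246, 0]) cube([43, 43, 415]);
translate([2173, 495, 0]) cube([43, 43, 415]);


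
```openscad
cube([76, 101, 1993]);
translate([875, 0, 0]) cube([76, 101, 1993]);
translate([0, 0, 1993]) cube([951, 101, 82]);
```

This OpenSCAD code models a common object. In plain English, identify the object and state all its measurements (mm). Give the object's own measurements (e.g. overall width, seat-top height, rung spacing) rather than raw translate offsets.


A door frame. The clear opening is 799 mm wide and 1993 mm high. Two 76 mm wide jambs, 101 mm deep, stand either side of the opening from the floor to the top of the opening. A 82 mm thick head sits across the top of both jambs, spanning the full outside width of the frame.
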